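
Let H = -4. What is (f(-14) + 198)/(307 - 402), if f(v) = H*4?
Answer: -182/95 ≈ -1.9158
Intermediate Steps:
f(v) = -16 (f(v) = -4*4 = -16)
(f(-14) + 198)/(307 - 402) = (-16 + 198)/(307 - 402) = 182/(-95) = 182*(-1/95) = -182/95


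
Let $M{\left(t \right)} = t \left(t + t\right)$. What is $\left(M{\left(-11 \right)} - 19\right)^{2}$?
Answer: $49729$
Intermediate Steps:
$M{\left(t \right)} = 2 t^{2}$ ($M{\left(t \right)} = t 2 t = 2 t^{2}$)
$\left(M{\left(-11 \right)} - 19\right)^{2} = \left(2 \left(-11\right)^{2} - 19\right)^{2} = \left(2 \cdot 121 - 19\right)^{2} = \left(242 - 19\right)^{2} = 223^{2} = 49729$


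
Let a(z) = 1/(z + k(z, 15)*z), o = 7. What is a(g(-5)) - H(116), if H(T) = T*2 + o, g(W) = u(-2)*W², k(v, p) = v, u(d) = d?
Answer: -585549/2450 ≈ -239.00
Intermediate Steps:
g(W) = -2*W²
a(z) = 1/(z + z²) (a(z) = 1/(z + z*z) = 1/(z + z²))
H(T) = 7 + 2*T (H(T) = T*2 + 7 = 2*T + 7 = 7 + 2*T)
a(g(-5)) - H(116) = 1/(((-2*(-5)²))*(1 - 2*(-5)²)) - (7 + 2*116) = 1/(((-2*25))*(1 - 2*25)) - (7 + 232) = 1/((-50)*(1 - 50)) - 1*239 = -1/50/(-49) - 239 = -1/50*(-1/49) - 239 = 1/2450 - 239 = -585549/2450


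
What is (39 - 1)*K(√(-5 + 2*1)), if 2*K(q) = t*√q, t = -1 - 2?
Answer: -57*3^(¼)*√I ≈ -53.044 - 53.044*I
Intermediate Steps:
t = -3
K(q) = -3*√q/2 (K(q) = (-3*√q)/2 = -3*√q/2)
(39 - 1)*K(√(-5 + 2*1)) = (39 - 1)*(-3*(-5 + 2*1)^(¼)/2) = 38*(-3*(-5 + 2)^(¼)/2) = 38*(-3*(-3)^(¼)/2) = 38*(-3*3^(¼)*√I/2) = -57*3^(¼)*√I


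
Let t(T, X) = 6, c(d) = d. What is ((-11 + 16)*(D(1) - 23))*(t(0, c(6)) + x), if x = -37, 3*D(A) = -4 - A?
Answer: 11470/3 ≈ 3823.3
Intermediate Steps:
D(A) = -4/3 - A/3 (D(A) = (-4 - A)/3 = -4/3 - A/3)
((-11 + 16)*(D(1) - 23))*(t(0, c(6)) + x) = ((-11 + 16)*((-4/3 - 1/3*1) - 23))*(6 - 37) = (5*((-4/3 - 1/3) - 23))*(-31) = (5*(-5/3 - 23))*(-31) = (5*(-74/3))*(-31) = -370/3*(-31) = 11470/3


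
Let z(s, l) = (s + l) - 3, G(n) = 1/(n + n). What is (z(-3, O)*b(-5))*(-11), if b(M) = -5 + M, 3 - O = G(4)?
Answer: -1375/4 ≈ -343.75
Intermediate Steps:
G(n) = 1/(2*n)
O = 23/8 (O = 3 - 1/(2*4) = 3 - 1*1/8 = 3 - 1/8 = 23/8 ≈ 2.8750)
z(s, l) = -3 + l + s (z(s, l) = (l + s) - 3 = -3 + l + s)
(z(-3, O)*b(-5))*(-11) = ((-3 + 23/8 - 3)*(-5 - 5))*(-11) = -25/8*(-10)*(-11) = (125/4)*(-11) = -1375/4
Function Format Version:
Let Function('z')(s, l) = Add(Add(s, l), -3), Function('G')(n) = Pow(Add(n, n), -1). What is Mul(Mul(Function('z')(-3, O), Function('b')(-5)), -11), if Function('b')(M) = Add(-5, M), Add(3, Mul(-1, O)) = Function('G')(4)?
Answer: Rational(-1375, 4) ≈ -343.75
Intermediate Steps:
Function('G')(n) = Mul(Rational(1, 2), Pow(n, -1)) (Function('G')(n) = Pow(Mul(2, n), -1) = Mul(Rational(1, 2), Pow(n, -1)))
O = Rational(23, 8) (O = Add(3, Mul(-1, Mul(Rational(1, 2), Pow(4, -1)))) = Add(3, Mul(-1, Mul(Rational(1, 2), Rational(1, 4)))) = Add(3, Mul(-1, Rational(1, 8))) = Add(3, Rational(-1, 8)) = Rational(23, 8) ≈ 2.8750)
Function('z')(s, l) = Add(-3, l, s) (Function('z')(s, l) = Add(Add(l, s), -3) = Add(-3, l, s))
Mul(Mul(Function('z')(-3, O), Function('b')(-5)), -11) = Mul(Mul(Add(-3, Rational(23, 8), -3), Add(-5, -5)), -11) = Mul(Mul(Rational(-25, 8), -10), -11) = Mul(Rational(125, 4), -11) = Rational(-1375, 4)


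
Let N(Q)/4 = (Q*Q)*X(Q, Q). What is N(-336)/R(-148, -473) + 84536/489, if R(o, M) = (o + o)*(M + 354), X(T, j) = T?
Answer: -1271774312/307581 ≈ -4134.8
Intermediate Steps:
R(o, M) = 2*o*(354 + M) (R(o, M) = (2*o)*(354 + M) = 2*o*(354 + M))
N(Q) = 4*Q**3 (N(Q) = 4*((Q*Q)*Q) = 4*(Q**2*Q) = 4*Q**3)
N(-336)/R(-148, -473) + 84536/489 = (4*(-336)**3)/((2*(-148)*(354 - 473))) + 84536/489 = (4*(-37933056))/((2*(-148)*(-119))) + 84536*(1/489) = -151732224/35224 + 84536/489 = -151732224*1/35224 + 84536/489 = -2709504/629 + 84536/489 = -1271774312/307581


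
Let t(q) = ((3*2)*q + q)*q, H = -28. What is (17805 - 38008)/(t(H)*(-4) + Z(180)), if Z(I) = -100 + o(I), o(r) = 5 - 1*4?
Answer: 20203/22051 ≈ 0.91619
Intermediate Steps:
o(r) = 1 (o(r) = 5 - 4 = 1)
Z(I) = -99 (Z(I) = -100 + 1 = -99)
t(q) = 7*q² (t(q) = (6*q + q)*q = (7*q)*q = 7*q²)
(17805 - 38008)/(t(H)*(-4) + Z(180)) = (17805 - 38008)/((7*(-28)²)*(-4) - 99) = -20203/((7*784)*(-4) - 99) = -20203/(5488*(-4) - 99) = -20203/(-21952 - 99) = -20203/(-22051) = -20203*(-1/22051) = 20203/22051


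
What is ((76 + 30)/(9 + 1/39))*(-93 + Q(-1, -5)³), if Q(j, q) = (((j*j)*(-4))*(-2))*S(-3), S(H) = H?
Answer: -28766439/176 ≈ -1.6345e+5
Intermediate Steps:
Q(j, q) = -24*j² (Q(j, q) = (((j*j)*(-4))*(-2))*(-3) = ((j²*(-4))*(-2))*(-3) = (-4*j²*(-2))*(-3) = (8*j²)*(-3) = -24*j²)
((76 + 30)/(9 + 1/39))*(-93 + Q(-1, -5)³) = ((76 + 30)/(9 + 1/39))*(-93 + (-24*(-1)²)³) = (106/(9 + 1/39))*(-93 + (-24*1)³) = (106/(352/39))*(-93 + (-24)³) = (106*(39/352))*(-93 - 13824) = (2067/176)*(-13917) = -28766439/176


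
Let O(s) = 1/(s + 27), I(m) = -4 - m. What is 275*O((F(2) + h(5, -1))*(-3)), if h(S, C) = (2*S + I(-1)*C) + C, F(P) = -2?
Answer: -275/3 ≈ -91.667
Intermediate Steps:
h(S, C) = -2*C + 2*S (h(S, C) = (2*S + (-4 - 1*(-1))*C) + C = (2*S + (-4 + 1)*C) + C = (2*S - 3*C) + C = (-3*C + 2*S) + C = -2*C + 2*S)
O(s) = 1/(27 + s)
275*O((F(2) + h(5, -1))*(-3)) = 275/(27 + (-2 + (-2*(-1) + 2*5))*(-3)) = 275/(27 + (-2 + (2 + 10))*(-3)) = 275/(27 + (-2 + 12)*(-3)) = 275/(27 + 10*(-3)) = 275/(27 - 30) = 275/(-3) = 275*(-1/3) = -275/3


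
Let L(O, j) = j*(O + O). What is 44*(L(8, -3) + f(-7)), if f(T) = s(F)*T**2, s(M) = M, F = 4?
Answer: 6512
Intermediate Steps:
L(O, j) = 2*O*j (L(O, j) = j*(2*O) = 2*O*j)
f(T) = 4*T**2
44*(L(8, -3) + f(-7)) = 44*(2*8*(-3) + 4*(-7)**2) = 44*(-48 + 4*49) = 44*(-48 + 196) = 44*148 = 6512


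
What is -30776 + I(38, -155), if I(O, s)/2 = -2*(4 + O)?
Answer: -30944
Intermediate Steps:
I(O, s) = -16 - 4*O (I(O, s) = 2*(-2*(4 + O)) = 2*(-8 - 2*O) = -16 - 4*O)
-30776 + I(38, -155) = -30776 + (-16 - 4*38) = -30776 + (-16 - 152) = -30776 - 168 = -30944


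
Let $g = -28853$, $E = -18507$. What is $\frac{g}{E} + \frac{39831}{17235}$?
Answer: $\frac{137159308}{35440905} \approx 3.8701$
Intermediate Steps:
$\frac{g}{E} + \frac{39831}{17235} = - \frac{28853}{-18507} + \frac{39831}{17235} = \left(-28853\right) \left(- \frac{1}{18507}\right) + 39831 \cdot \frac{1}{17235} = \frac{28853}{18507} + \frac{13277}{5745} = \frac{137159308}{35440905}$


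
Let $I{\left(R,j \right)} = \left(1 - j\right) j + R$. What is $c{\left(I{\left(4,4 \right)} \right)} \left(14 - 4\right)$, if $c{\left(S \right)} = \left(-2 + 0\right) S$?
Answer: $160$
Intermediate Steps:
$I{\left(R,j \right)} = R + j \left(1 - j\right)$ ($I{\left(R,j \right)} = j \left(1 - j\right) + R = R + j \left(1 - j\right)$)
$c{\left(S \right)} = - 2 S$
$c{\left(I{\left(4,4 \right)} \right)} \left(14 - 4\right) = - 2 \left(4 + 4 - 4^{2}\right) \left(14 - 4\right) = - 2 \left(4 + 4 - 16\right) 10 = \left(-2\right) \left(-8\right) 10 = 16 \cdot 10 = 160$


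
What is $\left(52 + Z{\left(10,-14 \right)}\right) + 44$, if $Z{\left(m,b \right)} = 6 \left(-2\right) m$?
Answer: $-24$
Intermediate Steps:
$Z{\left(m,b \right)} = - 12 m$
$\left(52 + Z{\left(10,-14 \right)}\right) + 44 = \left(52 - 120\right) + 44 = -68 + 44 = -24$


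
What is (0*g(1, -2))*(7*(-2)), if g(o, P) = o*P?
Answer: 0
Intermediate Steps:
g(o, P) = P*o
(0*g(1, -2))*(7*(-2)) = (0*(-2*1))*(7*(-2)) = (0*(-2))*(-14) = 0*(-14) = 0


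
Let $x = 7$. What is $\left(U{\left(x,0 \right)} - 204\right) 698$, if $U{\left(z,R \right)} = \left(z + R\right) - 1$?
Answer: $-138204$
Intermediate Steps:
$U{\left(z,R \right)} = -1 + R + z$ ($U{\left(z,R \right)} = \left(R + z\right) - 1 = -1 + R + z$)
$\left(U{\left(x,0 \right)} - 204\right) 698 = \left(\left(-1 + 0 + 7\right) - 204\right) 698 = \left(6 - 204\right) 698 = \left(-198\right) 698 = -138204$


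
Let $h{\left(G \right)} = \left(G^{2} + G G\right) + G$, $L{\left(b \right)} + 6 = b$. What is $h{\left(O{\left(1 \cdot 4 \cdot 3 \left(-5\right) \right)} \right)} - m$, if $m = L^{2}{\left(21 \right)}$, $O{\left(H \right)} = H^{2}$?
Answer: $25923375$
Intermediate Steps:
$L{\left(b \right)} = -6 + b$
$h{\left(G \right)} = G + 2 G^{2}$ ($h{\left(G \right)} = \left(G^{2} + G^{2}\right) + G = 2 G^{2} + G = G + 2 G^{2}$)
$m = 225$ ($m = \left(-6 + 21\right)^{2} = 15^{2} = 225$)
$h{\left(O{\left(1 \cdot 4 \cdot 3 \left(-5\right) \right)} \right)} - m = \left(1 \cdot 4 \cdot 3 \left(-5\right)\right)^{2} \left(1 + 2 \left(1 \cdot 4 \cdot 3 \left(-5\right)\right)^{2}\right) - 225 = \left(4 \left(-15\right)\right)^{2} \left(1 + 2 \left(4 \left(-15\right)\right)^{2}\right) - 225 = \left(-60\right)^{2} \left(1 + 2 \left(-60\right)^{2}\right) - 225 = 3600 \left(1 + 2 \cdot 3600\right) - 225 = 3600 \left(1 + 7200\right) - 225 = 3600 \cdot 7201 - 225 = 25923600 - 225 = 25923375$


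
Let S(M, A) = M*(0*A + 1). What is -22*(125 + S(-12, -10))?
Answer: -2486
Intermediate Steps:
S(M, A) = M (S(M, A) = M*(0 + 1) = M*1 = M)
-22*(125 + S(-12, -10)) = -22*(125 - 12) = -22*113 = -2486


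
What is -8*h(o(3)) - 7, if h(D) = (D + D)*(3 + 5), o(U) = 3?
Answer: -391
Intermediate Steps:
h(D) = 16*D (h(D) = (2*D)*8 = 16*D)
-8*h(o(3)) - 7 = -128*3 - 7 = -8*48 - 7 = -384 - 7 = -391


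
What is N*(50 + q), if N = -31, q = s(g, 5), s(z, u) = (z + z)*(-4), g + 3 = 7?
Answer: -558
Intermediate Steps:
g = 4 (g = -3 + 7 = 4)
s(z, u) = -8*z (s(z, u) = (2*z)*(-4) = -8*z)
q = -32 (q = -8*4 = -32)
N*(50 + q) = -31*(50 - 32) = -31*18 = -558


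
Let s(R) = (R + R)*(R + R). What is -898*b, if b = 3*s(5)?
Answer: -269400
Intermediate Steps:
s(R) = 4*R² (s(R) = (2*R)*(2*R) = 4*R²)
b = 300 (b = 3*(4*5²) = 3*(4*25) = 3*100 = 300)
-898*b = -898*300 = -269400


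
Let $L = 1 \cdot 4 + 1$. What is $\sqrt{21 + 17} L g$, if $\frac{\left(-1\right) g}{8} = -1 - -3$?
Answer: $- 80 \sqrt{38} \approx -493.15$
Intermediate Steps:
$g = -16$ ($g = - 8 \left(-1 - -3\right) = - 8 \left(-1 + 3\right) = \left(-8\right) 2 = -16$)
$L = 5$ ($L = 4 + 1 = 5$)
$\sqrt{21 + 17} L g = \sqrt{21 + 17} \cdot 5 \left(-16\right) = \sqrt{38} \cdot 5 \left(-16\right) = 5 \sqrt{38} \left(-16\right) = - 80 \sqrt{38}$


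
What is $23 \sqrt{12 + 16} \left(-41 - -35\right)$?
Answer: $- 276 \sqrt{7} \approx -730.23$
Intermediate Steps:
$23 \sqrt{12 + 16} \left(-41 - -35\right) = 23 \sqrt{28} \left(-41 + 35\right) = 23 \cdot 2 \sqrt{7} \left(-6\right) = 46 \sqrt{7} \left(-6\right) = - 276 \sqrt{7}$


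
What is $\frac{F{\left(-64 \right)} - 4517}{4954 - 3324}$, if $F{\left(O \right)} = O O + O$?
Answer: $- \frac{97}{326} \approx -0.29755$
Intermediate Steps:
$F{\left(O \right)} = O + O^{2}$ ($F{\left(O \right)} = O^{2} + O = O + O^{2}$)
$\frac{F{\left(-64 \right)} - 4517}{4954 - 3324} = \frac{- 64 \left(1 - 64\right) - 4517}{4954 - 3324} = \frac{\left(-64\right) \left(-63\right) - 4517}{1630} = \left(4032 - 4517\right) \frac{1}{1630} = \left(-485\right) \frac{1}{1630} = - \frac{97}{326}$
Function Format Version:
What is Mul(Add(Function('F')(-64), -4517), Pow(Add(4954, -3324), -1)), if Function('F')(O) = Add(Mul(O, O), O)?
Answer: Rational(-97, 326) ≈ -0.29755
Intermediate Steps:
Function('F')(O) = Add(O, Pow(O, 2)) (Function('F')(O) = Add(Pow(O, 2), O) = Add(O, Pow(O, 2)))
Mul(Add(Function('F')(-64), -4517), Pow(Add(4954, -3324), -1)) = Mul(Add(Mul(-64, Add(1, -64)), -4517), Pow(Add(4954, -3324), -1)) = Mul(Add(Mul(-64, -63), -4517), Pow(1630, -1)) = Mul(Add(4032, -4517), Rational(1, 1630)) = Mul(-485, Rational(1, 1630)) = Rational(-97, 326)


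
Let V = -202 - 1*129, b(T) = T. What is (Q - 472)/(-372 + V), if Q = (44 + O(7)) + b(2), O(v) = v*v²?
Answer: 83/703 ≈ 0.11807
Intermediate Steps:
O(v) = v³
V = -331 (V = -202 - 129 = -331)
Q = 389 (Q = (44 + 7³) + 2 = (44 + 343) + 2 = 387 + 2 = 389)
(Q - 472)/(-372 + V) = (389 - 472)/(-372 - 331) = -83/(-703) = -83*(-1/703) = 83/703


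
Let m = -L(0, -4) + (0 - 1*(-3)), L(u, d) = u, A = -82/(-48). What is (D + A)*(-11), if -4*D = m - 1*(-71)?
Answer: 4433/24 ≈ 184.71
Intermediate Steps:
A = 41/24 (A = -82*(-1/48) = 41/24 ≈ 1.7083)
m = 3 (m = -1*0 + (0 - 1*(-3)) = 0 + (0 + 3) = 0 + 3 = 3)
D = -37/2 (D = -(3 - 1*(-71))/4 = -(3 + 71)/4 = -1/4*74 = -37/2 ≈ -18.500)
(D + A)*(-11) = (-37/2 + 41/24)*(-11) = -403/24*(-11) = 4433/24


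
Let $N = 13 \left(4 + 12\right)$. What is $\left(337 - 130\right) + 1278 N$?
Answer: $266031$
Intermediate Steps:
$N = 208$ ($N = 13 \cdot 16 = 208$)
$\left(337 - 130\right) + 1278 N = \left(337 - 130\right) + 1278 \cdot 208 = 207 + 265824 = 266031$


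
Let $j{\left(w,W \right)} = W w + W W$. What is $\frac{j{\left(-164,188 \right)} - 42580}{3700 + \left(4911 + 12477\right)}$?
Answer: $- \frac{9517}{5272} \approx -1.8052$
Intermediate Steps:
$j{\left(w,W \right)} = W^{2} + W w$ ($j{\left(w,W \right)} = W w + W^{2} = W^{2} + W w$)
$\frac{j{\left(-164,188 \right)} - 42580}{3700 + \left(4911 + 12477\right)} = \frac{188 \left(188 - 164\right) - 42580}{3700 + \left(4911 + 12477\right)} = \frac{188 \cdot 24 - 42580}{3700 + 17388} = \frac{4512 - 42580}{21088} = \left(-38068\right) \frac{1}{21088} = - \frac{9517}{5272}$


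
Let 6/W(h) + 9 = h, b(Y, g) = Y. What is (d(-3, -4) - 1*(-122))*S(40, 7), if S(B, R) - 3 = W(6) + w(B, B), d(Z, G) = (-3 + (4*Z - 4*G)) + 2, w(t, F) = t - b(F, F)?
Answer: 125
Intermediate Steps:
W(h) = 6/(-9 + h)
w(t, F) = t - F
d(Z, G) = -1 - 4*G + 4*Z (d(Z, G) = (-3 + (-4*G + 4*Z)) + 2 = (-3 - 4*G + 4*Z) + 2 = -1 - 4*G + 4*Z)
S(B, R) = 1 (S(B, R) = 3 + (6/(-9 + 6) + (B - B)) = 3 + (6/(-3) + 0) = 3 + (6*(-1/3) + 0) = 3 + (-2 + 0) = 3 - 2 = 1)
(d(-3, -4) - 1*(-122))*S(40, 7) = ((-1 - 4*(-4) + 4*(-3)) - 1*(-122))*1 = ((-1 + 16 - 12) + 122)*1 = (3 + 122)*1 = 125*1 = 125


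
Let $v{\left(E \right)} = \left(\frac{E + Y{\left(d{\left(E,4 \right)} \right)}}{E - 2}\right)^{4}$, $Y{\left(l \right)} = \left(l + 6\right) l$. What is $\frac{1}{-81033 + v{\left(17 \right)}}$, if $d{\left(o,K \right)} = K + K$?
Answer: $- \frac{625}{47226824} \approx -1.3234 \cdot 10^{-5}$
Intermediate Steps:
$d{\left(o,K \right)} = 2 K$
$Y{\left(l \right)} = l \left(6 + l\right)$ ($Y{\left(l \right)} = \left(6 + l\right) l = l \left(6 + l\right)$)
$v{\left(E \right)} = \frac{\left(112 + E\right)^{4}}{\left(-2 + E\right)^{4}}$ ($v{\left(E \right)} = \left(\frac{E + 2 \cdot 4 \left(6 + 2 \cdot 4\right)}{E - 2}\right)^{4} = \left(\frac{E + 8 \left(6 + 8\right)}{-2 + E}\right)^{4} = \left(\frac{E + 8 \cdot 14}{-2 + E}\right)^{4} = \left(\frac{E + 112}{-2 + E}\right)^{4} = \left(\frac{112 + E}{-2 + E}\right)^{4} = \frac{\left(112 + E\right)^{4}}{\left(-2 + E\right)^{4}}$)
$\frac{1}{-81033 + v{\left(17 \right)}} = \frac{1}{-81033 + \frac{\left(112 + 17\right)^{4}}{\left(-2 + 17\right)^{4}}} = \frac{1}{-81033 + \frac{129^{4}}{50625}} = \frac{1}{-81033 + \frac{1}{50625} \cdot 276922881} = \frac{1}{-81033 + \frac{3418801}{625}} = \frac{1}{- \frac{47226824}{625}} = - \frac{625}{47226824}$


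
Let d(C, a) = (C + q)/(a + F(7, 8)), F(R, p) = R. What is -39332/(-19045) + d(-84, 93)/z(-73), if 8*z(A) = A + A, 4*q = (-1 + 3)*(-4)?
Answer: 14683754/6951425 ≈ 2.1123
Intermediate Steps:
q = -2 (q = ((-1 + 3)*(-4))/4 = (2*(-4))/4 = (¼)*(-8) = -2)
z(A) = A/4 (z(A) = (A + A)/8 = (2*A)/8 = A/4)
d(C, a) = (-2 + C)/(7 + a) (d(C, a) = (C - 2)/(a + 7) = (-2 + C)/(7 + a))
-39332/(-19045) + d(-84, 93)/z(-73) = -39332/(-19045) + ((-2 - 84)/(7 + 93))/(((¼)*(-73))) = -39332*(-1/19045) + (-86/100)/(-73/4) = 39332/19045 + ((1/100)*(-86))*(-4/73) = 39332/19045 - 43/50*(-4/73) = 39332/19045 + 86/1825 = 14683754/6951425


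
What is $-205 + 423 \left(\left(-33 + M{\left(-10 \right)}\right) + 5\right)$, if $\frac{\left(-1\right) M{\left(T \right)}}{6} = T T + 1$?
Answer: $-268387$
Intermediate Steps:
$M{\left(T \right)} = -6 - 6 T^{2}$ ($M{\left(T \right)} = - 6 \left(T T + 1\right) = - 6 \left(T^{2} + 1\right) = - 6 \left(1 + T^{2}\right) = -6 - 6 T^{2}$)
$-205 + 423 \left(\left(-33 + M{\left(-10 \right)}\right) + 5\right) = -205 + 423 \left(\left(-33 - \left(6 + 6 \left(-10\right)^{2}\right)\right) + 5\right) = -205 + 423 \left(\left(-33 - 606\right) + 5\right) = -205 + 423 \left(-639 + 5\right) = -205 + 423 \left(-634\right) = -205 - 268182 = -268387$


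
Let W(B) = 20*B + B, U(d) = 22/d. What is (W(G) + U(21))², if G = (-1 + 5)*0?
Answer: 484/441 ≈ 1.0975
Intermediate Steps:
G = 0 (G = 4*0 = 0)
W(B) = 21*B
(W(G) + U(21))² = (21*0 + 22/21)² = (0 + 22*(1/21))² = (0 + 22/21)² = (22/21)² = 484/441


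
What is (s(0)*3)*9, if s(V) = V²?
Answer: 0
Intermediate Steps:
(s(0)*3)*9 = (0²*3)*9 = (0*3)*9 = 0*9 = 0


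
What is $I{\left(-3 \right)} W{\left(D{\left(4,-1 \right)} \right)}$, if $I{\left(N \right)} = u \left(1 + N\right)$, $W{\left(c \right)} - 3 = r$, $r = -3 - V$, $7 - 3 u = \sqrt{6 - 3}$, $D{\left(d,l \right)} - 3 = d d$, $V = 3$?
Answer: $14 - 2 \sqrt{3} \approx 10.536$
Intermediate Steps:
$D{\left(d,l \right)} = 3 + d^{2}$ ($D{\left(d,l \right)} = 3 + d d = 3 + d^{2}$)
$u = \frac{7}{3} - \frac{\sqrt{3}}{3}$ ($u = \frac{7}{3} - \frac{\sqrt{6 - 3}}{3} = \frac{7}{3} - \frac{\sqrt{3}}{3} \approx 1.756$)
$r = -6$ ($r = -3 - 3 = -6$)
$W{\left(c \right)} = -3$ ($W{\left(c \right)} = 3 - 6 = -3$)
$I{\left(N \right)} = \left(1 + N\right) \left(\frac{7}{3} - \frac{\sqrt{3}}{3}\right)$ ($I{\left(N \right)} = \left(\frac{7}{3} - \frac{\sqrt{3}}{3}\right) \left(1 + N\right) = \left(1 + N\right) \left(\frac{7}{3} - \frac{\sqrt{3}}{3}\right)$)
$I{\left(-3 \right)} W{\left(D{\left(4,-1 \right)} \right)} = \frac{\left(1 - 3\right) \left(7 - \sqrt{3}\right)}{3} \left(-3\right) = \frac{1}{3} \left(-2\right) \left(7 - \sqrt{3}\right) \left(-3\right) = \left(- \frac{14}{3} + \frac{2 \sqrt{3}}{3}\right) \left(-3\right) = 14 - 2 \sqrt{3}$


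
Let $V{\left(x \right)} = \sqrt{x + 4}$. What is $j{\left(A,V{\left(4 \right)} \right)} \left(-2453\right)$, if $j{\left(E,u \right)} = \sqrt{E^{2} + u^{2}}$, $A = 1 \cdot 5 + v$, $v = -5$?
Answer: $- 4906 \sqrt{2} \approx -6938.1$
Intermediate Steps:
$V{\left(x \right)} = \sqrt{4 + x}$
$A = 0$ ($A = 1 \cdot 5 - 5 = 5 - 5 = 0$)
$j{\left(A,V{\left(4 \right)} \right)} \left(-2453\right) = \sqrt{0^{2} + \left(\sqrt{4 + 4}\right)^{2}} \left(-2453\right) = \sqrt{0 + \left(\sqrt{8}\right)^{2}} \left(-2453\right) = \sqrt{0 + \left(2 \sqrt{2}\right)^{2}} \left(-2453\right) = \sqrt{0 + 8} \left(-2453\right) = \sqrt{8} \left(-2453\right) = 2 \sqrt{2} \left(-2453\right) = - 4906 \sqrt{2}$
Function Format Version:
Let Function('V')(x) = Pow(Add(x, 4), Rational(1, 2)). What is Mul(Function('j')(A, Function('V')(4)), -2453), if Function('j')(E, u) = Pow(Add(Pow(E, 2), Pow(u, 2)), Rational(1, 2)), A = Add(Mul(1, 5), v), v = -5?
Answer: Mul(-4906, Pow(2, Rational(1, 2))) ≈ -6938.1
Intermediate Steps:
Function('V')(x) = Pow(Add(4, x), Rational(1, 2))
A = 0 (A = Add(Mul(1, 5), -5) = Add(5, -5) = 0)
Mul(Function('j')(A, Function('V')(4)), -2453) = Mul(Pow(Add(Pow(0, 2), Pow(Pow(Add(4, 4), Rational(1, 2)), 2)), Rational(1, 2)), -2453) = Mul(Pow(Add(0, Pow(Pow(8, Rational(1, 2)), 2)), Rational(1, 2)), -2453) = Mul(Pow(Add(0, Pow(Mul(2, Pow(2, Rational(1, 2))), 2)), Rational(1, 2)), -2453) = Mul(Pow(Add(0, 8), Rational(1, 2)), -2453) = Mul(Pow(8, Rational(1, 2)), -2453) = Mul(Mul(2, Pow(2, Rational(1, 2))), -2453) = Mul(-4906, Pow(2, Rational(1, 2)))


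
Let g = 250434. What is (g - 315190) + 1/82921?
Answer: -5369632275/82921 ≈ -64756.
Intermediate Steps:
(g - 315190) + 1/82921 = (250434 - 315190) + 1/82921 = -64756 + 1/82921 = -5369632275/82921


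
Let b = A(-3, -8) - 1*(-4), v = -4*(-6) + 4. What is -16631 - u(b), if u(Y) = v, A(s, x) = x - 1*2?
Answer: -16659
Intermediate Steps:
A(s, x) = -2 + x (A(s, x) = x - 2 = -2 + x)
v = 28 (v = 24 + 4 = 28)
b = -6 (b = (-2 - 8) - 1*(-4) = -10 + 4 = -6)
u(Y) = 28
-16631 - u(b) = -16631 - 1*28 = -16631 - 28 = -16659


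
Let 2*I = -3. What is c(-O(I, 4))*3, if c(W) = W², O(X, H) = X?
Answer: 27/4 ≈ 6.7500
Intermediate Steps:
I = -3/2 (I = (½)*(-3) = -3/2 ≈ -1.5000)
c(-O(I, 4))*3 = (-1*(-3/2))²*3 = (3/2)²*3 = (9/4)*3 = 27/4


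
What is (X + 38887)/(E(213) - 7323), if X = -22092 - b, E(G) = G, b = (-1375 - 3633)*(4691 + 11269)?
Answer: -15988895/1422 ≈ -11244.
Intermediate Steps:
b = -79927680 (b = -5008*15960 = -79927680)
X = 79905588 (X = -22092 - 1*(-79927680) = -22092 + 79927680 = 79905588)
(X + 38887)/(E(213) - 7323) = (79905588 + 38887)/(213 - 7323) = 79944475/(-7110) = 79944475*(-1/7110) = -15988895/1422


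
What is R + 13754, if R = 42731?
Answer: 56485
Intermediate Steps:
R + 13754 = 42731 + 13754 = 56485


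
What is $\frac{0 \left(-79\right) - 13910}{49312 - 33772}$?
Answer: $- \frac{1391}{1554} \approx -0.89511$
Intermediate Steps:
$\frac{0 \left(-79\right) - 13910}{49312 - 33772} = \frac{0 - 13910}{15540} = \left(-13910\right) \frac{1}{15540} = - \frac{1391}{1554}$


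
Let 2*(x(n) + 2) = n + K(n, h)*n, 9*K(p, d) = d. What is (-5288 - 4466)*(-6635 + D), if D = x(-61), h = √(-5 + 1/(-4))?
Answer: 65034795 + 297497*I*√21/18 ≈ 6.5035e+7 + 75739.0*I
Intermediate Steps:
h = I*√21/2 (h = √(-5 + 1*(-¼)) = √(-5 - ¼) = √(-21/4) = I*√21/2 ≈ 2.2913*I)
K(p, d) = d/9
x(n) = -2 + n/2 + I*n*√21/36 (x(n) = -2 + (n + ((I*√21/2)/9)*n)/2 = -2 + (n + (I*√21/18)*n)/2 = -2 + (n + I*n*√21/18)/2 = -2 + (n/2 + I*n*√21/36) = -2 + n/2 + I*n*√21/36)
D = -65/2 - 61*I*√21/36 (D = -2 + (½)*(-61) + (1/36)*I*(-61)*√21 = -2 - 61/2 - 61*I*√21/36 = -65/2 - 61*I*√21/36 ≈ -32.5 - 7.7649*I)
(-5288 - 4466)*(-6635 + D) = (-5288 - 4466)*(-6635 + (-65/2 - 61*I*√21/36)) = -9754*(-13335/2 - 61*I*√21/36) = 65034795 + 297497*I*√21/18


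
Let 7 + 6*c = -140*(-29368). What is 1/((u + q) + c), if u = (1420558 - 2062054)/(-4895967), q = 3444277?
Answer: 9791934/40436078334067 ≈ 2.4216e-7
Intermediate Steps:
u = 213832/1631989 (u = -641496*(-1/4895967) = 213832/1631989 ≈ 0.13103)
c = 4111513/6 (c = -7/6 + (-140*(-29368))/6 = -7/6 + (⅙)*4111520 = -7/6 + 2055760/3 = 4111513/6 ≈ 6.8525e+5)
1/((u + q) + c) = 1/((213832/1631989 + 3444277) + 4111513/6) = 1/(5621022390785/1631989 + 4111513/6) = 1/(40436078334067/9791934) = 9791934/40436078334067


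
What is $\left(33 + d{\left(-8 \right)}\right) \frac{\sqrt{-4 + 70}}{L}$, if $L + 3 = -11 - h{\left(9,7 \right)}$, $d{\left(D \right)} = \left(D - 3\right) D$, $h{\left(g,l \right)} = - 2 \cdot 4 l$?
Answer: $\frac{121 \sqrt{66}}{42} \approx 23.405$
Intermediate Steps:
$h{\left(g,l \right)} = - 8 l$
$d{\left(D \right)} = D \left(-3 + D\right)$ ($d{\left(D \right)} = \left(D - 3\right) D = \left(-3 + D\right) D = D \left(-3 + D\right)$)
$L = 42$ ($L = -3 - \left(11 - 56\right) = -3 - -45 = -3 + \left(-11 + 56\right) = -3 + 45 = 42$)
$\left(33 + d{\left(-8 \right)}\right) \frac{\sqrt{-4 + 70}}{L} = \left(33 - 8 \left(-3 - 8\right)\right) \frac{\sqrt{-4 + 70}}{42} = \left(33 - -88\right) \sqrt{66} \cdot \frac{1}{42} = \left(33 + 88\right) \frac{\sqrt{66}}{42} = 121 \frac{\sqrt{66}}{42} = \frac{121 \sqrt{66}}{42}$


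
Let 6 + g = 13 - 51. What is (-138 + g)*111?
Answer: -20202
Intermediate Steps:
g = -44 (g = -6 + (13 - 51) = -6 - 38 = -44)
(-138 + g)*111 = (-138 - 44)*111 = -182*111 = -20202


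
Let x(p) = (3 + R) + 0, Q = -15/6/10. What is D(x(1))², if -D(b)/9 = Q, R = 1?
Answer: 81/16 ≈ 5.0625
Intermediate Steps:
Q = -¼ (Q = -15*⅙*(⅒) = -5/2*⅒ = -¼ ≈ -0.25000)
x(p) = 4 (x(p) = (3 + 1) + 0 = 4 + 0 = 4)
D(b) = 9/4 (D(b) = -9*(-¼) = 9/4)
D(x(1))² = (9/4)² = 81/16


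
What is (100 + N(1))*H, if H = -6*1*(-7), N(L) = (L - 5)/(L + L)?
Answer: 4116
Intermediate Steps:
N(L) = (-5 + L)/(2*L) (N(L) = (-5 + L)/((2*L)) = (-5 + L)*(1/(2*L)) = (-5 + L)/(2*L))
H = 42 (H = -6*(-7) = 42)
(100 + N(1))*H = (100 + (½)*(-5 + 1)/1)*42 = (100 + (½)*1*(-4))*42 = (100 - 2)*42 = 98*42 = 4116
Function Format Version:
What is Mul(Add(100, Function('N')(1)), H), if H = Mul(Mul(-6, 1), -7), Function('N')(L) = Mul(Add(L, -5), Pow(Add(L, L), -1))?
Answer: 4116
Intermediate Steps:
Function('N')(L) = Mul(Rational(1, 2), Pow(L, -1), Add(-5, L)) (Function('N')(L) = Mul(Add(-5, L), Pow(Mul(2, L), -1)) = Mul(Add(-5, L), Mul(Rational(1, 2), Pow(L, -1))) = Mul(Rational(1, 2), Pow(L, -1), Add(-5, L)))
H = 42 (H = Mul(-6, -7) = 42)
Mul(Add(100, Function('N')(1)), H) = Mul(Add(100, Mul(Rational(1, 2), Pow(1, -1), Add(-5, 1))), 42) = Mul(Add(100, Mul(Rational(1, 2), 1, -4)), 42) = Mul(Add(100, -2), 42) = Mul(98, 42) = 4116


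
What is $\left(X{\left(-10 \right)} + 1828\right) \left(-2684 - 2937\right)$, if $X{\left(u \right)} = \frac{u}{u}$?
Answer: $-10280809$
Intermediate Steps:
$X{\left(u \right)} = 1$
$\left(X{\left(-10 \right)} + 1828\right) \left(-2684 - 2937\right) = \left(1 + 1828\right) \left(-2684 - 2937\right) = 1829 \left(-5621\right) = -10280809$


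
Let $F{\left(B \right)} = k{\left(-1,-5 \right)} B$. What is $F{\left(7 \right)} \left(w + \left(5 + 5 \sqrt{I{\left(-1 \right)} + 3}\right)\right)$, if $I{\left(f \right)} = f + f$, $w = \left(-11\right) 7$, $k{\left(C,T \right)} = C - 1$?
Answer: $938$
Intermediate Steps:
$k{\left(C,T \right)} = -1 + C$ ($k{\left(C,T \right)} = C - 1 = -1 + C$)
$w = -77$
$I{\left(f \right)} = 2 f$
$F{\left(B \right)} = - 2 B$ ($F{\left(B \right)} = \left(-1 - 1\right) B = - 2 B$)
$F{\left(7 \right)} \left(w + \left(5 + 5 \sqrt{I{\left(-1 \right)} + 3}\right)\right) = \left(-2\right) 7 \left(-77 + \left(5 + 5 \sqrt{2 \left(-1\right) + 3}\right)\right) = - 14 \left(-77 + \left(5 + 5 \sqrt{-2 + 3}\right)\right) = - 14 \left(-77 + \left(5 + 5 \sqrt{1}\right)\right) = - 14 \left(-77 + \left(5 + 5 \cdot 1\right)\right) = - 14 \left(-77 + \left(5 + 5\right)\right) = - 14 \left(-77 + 10\right) = \left(-14\right) \left(-67\right) = 938$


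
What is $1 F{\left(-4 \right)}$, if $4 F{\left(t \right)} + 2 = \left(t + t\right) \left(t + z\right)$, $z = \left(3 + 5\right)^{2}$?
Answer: $- \frac{241}{2} \approx -120.5$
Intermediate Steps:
$z = 64$ ($z = 8^{2} = 64$)
$F{\left(t \right)} = - \frac{1}{2} + \frac{t \left(64 + t\right)}{2}$ ($F{\left(t \right)} = - \frac{1}{2} + \frac{\left(t + t\right) \left(t + 64\right)}{4} = - \frac{1}{2} + \frac{2 t \left(64 + t\right)}{4} = - \frac{1}{2} + \frac{t \left(64 + t\right)}{2}$)
$1 F{\left(-4 \right)} = 1 \left(- \frac{1}{2} + \frac{\left(-4\right)^{2}}{2} + 32 \left(-4\right)\right) = 1 \left(- \frac{1}{2} + \frac{1}{2} \cdot 16 - 128\right) = 1 \left(- \frac{1}{2} + 8 - 128\right) = 1 \left(- \frac{241}{2}\right) = - \frac{241}{2}$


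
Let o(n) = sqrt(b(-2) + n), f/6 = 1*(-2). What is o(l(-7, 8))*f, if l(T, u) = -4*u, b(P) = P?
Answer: -12*I*sqrt(34) ≈ -69.971*I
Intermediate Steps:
f = -12 (f = 6*(1*(-2)) = 6*(-2) = -12)
o(n) = sqrt(-2 + n)
o(l(-7, 8))*f = sqrt(-2 - 4*8)*(-12) = sqrt(-2 - 32)*(-12) = sqrt(-34)*(-12) = (I*sqrt(34))*(-12) = -12*I*sqrt(34)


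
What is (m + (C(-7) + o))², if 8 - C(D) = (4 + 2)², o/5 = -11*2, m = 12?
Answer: 15876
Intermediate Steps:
o = -110 (o = 5*(-11*2) = 5*(-22) = -110)
C(D) = -28 (C(D) = 8 - (4 + 2)² = 8 - 1*6² = 8 - 1*36 = 8 - 36 = -28)
(m + (C(-7) + o))² = (12 + (-28 - 110))² = (12 - 138)² = (-126)² = 15876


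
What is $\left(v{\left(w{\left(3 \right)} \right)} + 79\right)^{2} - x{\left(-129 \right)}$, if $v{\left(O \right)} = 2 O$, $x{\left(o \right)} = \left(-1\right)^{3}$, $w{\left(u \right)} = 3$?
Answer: $7226$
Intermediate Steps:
$x{\left(o \right)} = -1$
$\left(v{\left(w{\left(3 \right)} \right)} + 79\right)^{2} - x{\left(-129 \right)} = \left(2 \cdot 3 + 79\right)^{2} - -1 = \left(6 + 79\right)^{2} + 1 = 85^{2} + 1 = 7225 + 1 = 7226$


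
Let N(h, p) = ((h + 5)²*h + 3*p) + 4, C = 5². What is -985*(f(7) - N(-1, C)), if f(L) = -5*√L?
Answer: 62055 + 4925*√7 ≈ 75085.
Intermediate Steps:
C = 25
N(h, p) = 4 + 3*p + h*(5 + h)² (N(h, p) = ((5 + h)²*h + 3*p) + 4 = (h*(5 + h)² + 3*p) + 4 = (3*p + h*(5 + h)²) + 4 = 4 + 3*p + h*(5 + h)²)
-985*(f(7) - N(-1, C)) = -985*(-5*√7 - (4 + 3*25 - (5 - 1)²)) = -985*(-5*√7 - (4 + 75 - 1*4²)) = -985*(-5*√7 - (4 + 75 - 1*16)) = -985*(-5*√7 - (4 + 75 - 16)) = -985*(-5*√7 - 1*63) = -985*(-5*√7 - 63) = -985*(-63 - 5*√7) = 62055 + 4925*√7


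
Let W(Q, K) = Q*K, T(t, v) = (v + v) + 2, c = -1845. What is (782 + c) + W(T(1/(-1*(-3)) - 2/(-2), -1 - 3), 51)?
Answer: -1369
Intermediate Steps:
T(t, v) = 2 + 2*v (T(t, v) = 2*v + 2 = 2 + 2*v)
W(Q, K) = K*Q
(782 + c) + W(T(1/(-1*(-3)) - 2/(-2), -1 - 3), 51) = (782 - 1845) + 51*(2 + 2*(-1 - 3)) = -1063 + 51*(2 + 2*(-4)) = -1063 + 51*(2 - 8) = -1063 + 51*(-6) = -1063 - 306 = -1369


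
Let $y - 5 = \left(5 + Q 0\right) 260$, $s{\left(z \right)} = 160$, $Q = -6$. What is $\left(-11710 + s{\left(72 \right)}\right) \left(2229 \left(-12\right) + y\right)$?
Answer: $293866650$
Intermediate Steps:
$y = 1305$ ($y = 5 + \left(5 - 0\right) 260 = 5 + \left(5 + 0\right) 260 = 5 + 5 \cdot 260 = 5 + 1300 = 1305$)
$\left(-11710 + s{\left(72 \right)}\right) \left(2229 \left(-12\right) + y\right) = \left(-11710 + 160\right) \left(2229 \left(-12\right) + 1305\right) = - 11550 \left(-26748 + 1305\right) = \left(-11550\right) \left(-25443\right) = 293866650$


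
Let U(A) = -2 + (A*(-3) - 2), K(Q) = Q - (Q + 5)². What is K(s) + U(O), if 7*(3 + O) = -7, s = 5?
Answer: -87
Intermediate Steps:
O = -4 (O = -3 + (⅐)*(-7) = -3 - 1 = -4)
K(Q) = Q - (5 + Q)²
U(A) = -4 - 3*A (U(A) = -2 + (-3*A - 2) = -2 + (-2 - 3*A) = -4 - 3*A)
K(s) + U(O) = (5 - (5 + 5)²) + (-4 - 3*(-4)) = (5 - 1*10²) + (-4 + 12) = (5 - 1*100) + 8 = (5 - 100) + 8 = -95 + 8 = -87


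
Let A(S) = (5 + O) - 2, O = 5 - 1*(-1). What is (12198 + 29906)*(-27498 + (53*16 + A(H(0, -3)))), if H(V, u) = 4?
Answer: -1121692664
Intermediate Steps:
O = 6 (O = 5 + 1 = 6)
A(S) = 9 (A(S) = (5 + 6) - 2 = 11 - 2 = 9)
(12198 + 29906)*(-27498 + (53*16 + A(H(0, -3)))) = (12198 + 29906)*(-27498 + (53*16 + 9)) = 42104*(-27498 + (848 + 9)) = 42104*(-27498 + 857) = 42104*(-26641) = -1121692664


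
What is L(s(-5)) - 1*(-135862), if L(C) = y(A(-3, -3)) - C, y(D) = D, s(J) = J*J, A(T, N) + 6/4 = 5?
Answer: 271681/2 ≈ 1.3584e+5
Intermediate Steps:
A(T, N) = 7/2 (A(T, N) = -3/2 + 5 = 7/2)
s(J) = J²
L(C) = 7/2 - C
L(s(-5)) - 1*(-135862) = (7/2 - 1*(-5)²) - 1*(-135862) = (7/2 - 1*25) + 135862 = (7/2 - 25) + 135862 = -43/2 + 135862 = 271681/2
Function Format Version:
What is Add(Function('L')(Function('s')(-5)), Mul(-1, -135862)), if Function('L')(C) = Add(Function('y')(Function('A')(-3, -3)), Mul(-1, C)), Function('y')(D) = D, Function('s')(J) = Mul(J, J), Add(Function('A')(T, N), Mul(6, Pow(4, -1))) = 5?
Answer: Rational(271681, 2) ≈ 1.3584e+5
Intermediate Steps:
Function('A')(T, N) = Rational(7, 2) (Function('A')(T, N) = Add(Rational(-3, 2), 5) = Rational(7, 2))
Function('s')(J) = Pow(J, 2)
Function('L')(C) = Add(Rational(7, 2), Mul(-1, C))
Add(Function('L')(Function('s')(-5)), Mul(-1, -135862)) = Add(Add(Rational(7, 2), Mul(-1, Pow(-5, 2))), Mul(-1, -135862)) = Add(Add(Rational(7, 2), Mul(-1, 25)), 135862) = Add(Add(Rational(7, 2), -25), 135862) = Add(Rational(-43, 2), 135862) = Rational(271681, 2)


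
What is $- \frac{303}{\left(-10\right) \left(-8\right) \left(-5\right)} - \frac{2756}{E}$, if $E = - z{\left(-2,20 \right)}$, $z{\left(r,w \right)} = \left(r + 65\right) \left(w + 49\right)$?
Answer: $\frac{2419541}{1738800} \approx 1.3915$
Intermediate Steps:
$z{\left(r,w \right)} = \left(49 + w\right) \left(65 + r\right)$ ($z{\left(r,w \right)} = \left(65 + r\right) \left(49 + w\right) = \left(49 + w\right) \left(65 + r\right)$)
$E = -4347$ ($E = - (3185 + 49 \left(-2\right) + 65 \cdot 20 - 40) = - (3185 - 98 + 1300 - 40) = \left(-1\right) 4347 = -4347$)
$- \frac{303}{\left(-10\right) \left(-8\right) \left(-5\right)} - \frac{2756}{E} = - \frac{303}{\left(-10\right) \left(-8\right) \left(-5\right)} - \frac{2756}{-4347} = - \frac{303}{80 \left(-5\right)} - - \frac{2756}{4347} = - \frac{303}{-400} + \frac{2756}{4347} = \left(-303\right) \left(- \frac{1}{400}\right) + \frac{2756}{4347} = \frac{303}{400} + \frac{2756}{4347} = \frac{2419541}{1738800}$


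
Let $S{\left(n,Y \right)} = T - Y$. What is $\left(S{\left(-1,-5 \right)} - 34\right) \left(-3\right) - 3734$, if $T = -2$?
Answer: $-3641$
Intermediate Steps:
$S{\left(n,Y \right)} = -2 - Y$
$\left(S{\left(-1,-5 \right)} - 34\right) \left(-3\right) - 3734 = \left(\left(-2 - -5\right) - 34\right) \left(-3\right) - 3734 = \left(\left(-2 + 5\right) - 34\right) \left(-3\right) - 3734 = \left(3 - 34\right) \left(-3\right) - 3734 = \left(-31\right) \left(-3\right) - 3734 = 93 - 3734 = -3641$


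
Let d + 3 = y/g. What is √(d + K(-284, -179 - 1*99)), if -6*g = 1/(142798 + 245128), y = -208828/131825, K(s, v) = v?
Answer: √2562793064996239/26365 ≈ 1920.1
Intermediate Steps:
y = -208828/131825 (y = -208828*1/131825 = -208828/131825 ≈ -1.5841)
g = -1/2327556 (g = -1/(6*(142798 + 245128)) = -⅙/387926 = -⅙*1/387926 = -1/2327556 ≈ -4.2964e-7)
d = 486058468893/131825 (d = -3 - 208828/(131825*(-1/2327556)) = -3 - 208828/131825*(-2327556) = -3 + 486058864368/131825 = 486058468893/131825 ≈ 3.6871e+6)
√(d + K(-284, -179 - 1*99)) = √(486058468893/131825 + (-179 - 1*99)) = √(486058468893/131825 + (-179 - 99)) = √(486058468893/131825 - 278) = √(486021821543/131825) = √2562793064996239/26365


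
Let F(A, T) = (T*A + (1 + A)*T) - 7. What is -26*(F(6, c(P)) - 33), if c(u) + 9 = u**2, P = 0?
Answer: 4082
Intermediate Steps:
c(u) = -9 + u**2
F(A, T) = -7 + A*T + T*(1 + A) (F(A, T) = (A*T + T*(1 + A)) - 7 = -7 + A*T + T*(1 + A))
-26*(F(6, c(P)) - 33) = -26*((-7 + (-9 + 0**2) + 2*6*(-9 + 0**2)) - 33) = -26*((-7 + (-9 + 0) + 2*6*(-9 + 0)) - 33) = -26*((-7 - 9 + 2*6*(-9)) - 33) = -26*((-7 - 9 - 108) - 33) = -26*(-124 - 33) = -26*(-157) = 4082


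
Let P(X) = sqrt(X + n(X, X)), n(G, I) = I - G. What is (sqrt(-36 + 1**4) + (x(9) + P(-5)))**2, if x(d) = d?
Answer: (9 + I*sqrt(5) + I*sqrt(35))**2 ≈ 14.542 + 146.74*I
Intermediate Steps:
P(X) = sqrt(X) (P(X) = sqrt(X + (X - X)) = sqrt(X + 0) = sqrt(X))
(sqrt(-36 + 1**4) + (x(9) + P(-5)))**2 = (sqrt(-36 + 1**4) + (9 + sqrt(-5)))**2 = (sqrt(-36 + 1) + (9 + I*sqrt(5)))**2 = (sqrt(-35) + (9 + I*sqrt(5)))**2 = (I*sqrt(35) + (9 + I*sqrt(5)))**2 = (9 + I*sqrt(5) + I*sqrt(35))**2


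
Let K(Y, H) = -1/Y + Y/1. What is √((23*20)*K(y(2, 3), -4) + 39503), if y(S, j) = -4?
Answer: √37778 ≈ 194.37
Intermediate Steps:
K(Y, H) = Y - 1/Y (K(Y, H) = -1/Y + Y*1 = -1/Y + Y = Y - 1/Y)
√((23*20)*K(y(2, 3), -4) + 39503) = √((23*20)*(-4 - 1/(-4)) + 39503) = √(460*(-4 - 1*(-¼)) + 39503) = √(460*(-4 + ¼) + 39503) = √(460*(-15/4) + 39503) = √(-1725 + 39503) = √37778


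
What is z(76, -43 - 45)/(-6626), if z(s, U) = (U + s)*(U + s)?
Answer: -72/3313 ≈ -0.021733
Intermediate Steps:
z(s, U) = (U + s)**2
z(76, -43 - 45)/(-6626) = ((-43 - 45) + 76)**2/(-6626) = (-88 + 76)**2*(-1/6626) = (-12)**2*(-1/6626) = 144*(-1/6626) = -72/3313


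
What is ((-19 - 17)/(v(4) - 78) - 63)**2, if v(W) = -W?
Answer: 6579225/1681 ≈ 3913.9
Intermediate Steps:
((-19 - 17)/(v(4) - 78) - 63)**2 = ((-19 - 17)/(-1*4 - 78) - 63)**2 = (-36/(-4 - 78) - 63)**2 = (-36/(-82) - 63)**2 = (-36*(-1/82) - 63)**2 = (18/41 - 63)**2 = (-2565/41)**2 = 6579225/1681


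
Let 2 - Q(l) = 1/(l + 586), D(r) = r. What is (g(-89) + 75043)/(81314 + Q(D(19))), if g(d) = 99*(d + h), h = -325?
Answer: 20604485/49196179 ≈ 0.41882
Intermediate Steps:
g(d) = -32175 + 99*d (g(d) = 99*(d - 325) = 99*(-325 + d) = -32175 + 99*d)
Q(l) = 2 - 1/(586 + l) (Q(l) = 2 - 1/(l + 586) = 2 - 1/(586 + l))
(g(-89) + 75043)/(81314 + Q(D(19))) = ((-32175 + 99*(-89)) + 75043)/(81314 + (1171 + 2*19)/(586 + 19)) = ((-32175 - 8811) + 75043)/(81314 + (1171 + 38)/605) = (-40986 + 75043)/(81314 + (1/605)*1209) = 34057/(81314 + 1209/605) = 34057/(49196179/605) = 34057*(605/49196179) = 20604485/49196179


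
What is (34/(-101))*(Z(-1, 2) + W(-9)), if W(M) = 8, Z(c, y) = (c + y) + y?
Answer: -374/101 ≈ -3.7030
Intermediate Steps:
Z(c, y) = c + 2*y
(34/(-101))*(Z(-1, 2) + W(-9)) = (34/(-101))*((-1 + 2*2) + 8) = (34*(-1/101))*((-1 + 4) + 8) = -34*(3 + 8)/101 = -34/101*11 = -374/101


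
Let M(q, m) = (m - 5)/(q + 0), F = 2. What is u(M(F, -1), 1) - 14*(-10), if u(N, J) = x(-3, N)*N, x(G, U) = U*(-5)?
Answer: 95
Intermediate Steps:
x(G, U) = -5*U
M(q, m) = (-5 + m)/q
u(N, J) = -5*N² (u(N, J) = (-5*N)*N = -5*N²)
u(M(F, -1), 1) - 14*(-10) = -5*(-5 - 1)²/4 - 14*(-10) = -5*((½)*(-6))² + 140 = -5*(-3)² + 140 = -5*9 + 140 = -45 + 140 = 95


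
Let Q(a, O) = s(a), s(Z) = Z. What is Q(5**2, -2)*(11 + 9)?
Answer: 500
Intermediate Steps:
Q(a, O) = a
Q(5**2, -2)*(11 + 9) = 5**2*(11 + 9) = 25*20 = 500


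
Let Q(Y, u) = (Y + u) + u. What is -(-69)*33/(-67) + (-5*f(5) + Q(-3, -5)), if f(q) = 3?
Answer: -4153/67 ≈ -61.985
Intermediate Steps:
Q(Y, u) = Y + 2*u
-(-69)*33/(-67) + (-5*f(5) + Q(-3, -5)) = -(-69)*33/(-67) + (-5*3 + (-3 + 2*(-5))) = -(-69)*33*(-1/67) + (-15 + (-3 - 10)) = -(-69)*(-33)/67 + (-15 - 13) = -69*33/67 - 28 = -2277/67 - 28 = -4153/67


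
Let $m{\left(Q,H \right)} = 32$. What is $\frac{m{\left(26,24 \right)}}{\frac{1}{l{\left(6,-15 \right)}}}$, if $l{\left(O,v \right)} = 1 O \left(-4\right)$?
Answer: $-768$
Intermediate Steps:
$l{\left(O,v \right)} = - 4 O$ ($l{\left(O,v \right)} = O \left(-4\right) = - 4 O$)
$\frac{m{\left(26,24 \right)}}{\frac{1}{l{\left(6,-15 \right)}}} = \frac{32}{\frac{1}{\left(-4\right) 6}} = \frac{32}{\frac{1}{-24}} = \frac{32}{- \frac{1}{24}} = 32 \left(-24\right) = -768$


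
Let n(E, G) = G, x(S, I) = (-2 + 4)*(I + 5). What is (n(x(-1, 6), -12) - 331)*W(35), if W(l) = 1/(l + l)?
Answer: -49/10 ≈ -4.9000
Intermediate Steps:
x(S, I) = 10 + 2*I (x(S, I) = 2*(5 + I) = 10 + 2*I)
W(l) = 1/(2*l)
(n(x(-1, 6), -12) - 331)*W(35) = (-12 - 331)*((½)/35) = -343/(2*35) = -343*1/70 = -49/10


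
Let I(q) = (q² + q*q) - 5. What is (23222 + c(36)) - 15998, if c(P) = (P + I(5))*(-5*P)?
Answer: -7356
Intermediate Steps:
I(q) = -5 + 2*q² (I(q) = (q² + q²) - 5 = 2*q² - 5 = -5 + 2*q²)
c(P) = -5*P*(45 + P) (c(P) = (P + (-5 + 2*5²))*(-5*P) = (P + (-5 + 2*25))*(-5*P) = (P + (-5 + 50))*(-5*P) = (P + 45)*(-5*P) = (45 + P)*(-5*P) = -5*P*(45 + P))
(23222 + c(36)) - 15998 = (23222 - 5*36*(45 + 36)) - 15998 = (23222 - 5*36*81) - 15998 = (23222 - 14580) - 15998 = 8642 - 15998 = -7356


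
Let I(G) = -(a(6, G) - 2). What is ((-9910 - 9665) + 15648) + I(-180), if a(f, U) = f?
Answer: -3931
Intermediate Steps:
I(G) = -4 (I(G) = -(6 - 2) = -1*4 = -4)
((-9910 - 9665) + 15648) + I(-180) = ((-9910 - 9665) + 15648) - 4 = (-19575 + 15648) - 4 = -3927 - 4 = -3931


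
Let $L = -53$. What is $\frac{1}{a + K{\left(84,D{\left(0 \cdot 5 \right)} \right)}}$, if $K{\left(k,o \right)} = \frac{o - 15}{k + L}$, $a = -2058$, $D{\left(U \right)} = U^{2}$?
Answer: $- \frac{31}{63813} \approx -0.00048579$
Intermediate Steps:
$K{\left(k,o \right)} = \frac{-15 + o}{-53 + k}$ ($K{\left(k,o \right)} = \frac{o - 15}{k - 53} = \frac{-15 + o}{-53 + k}$)
$\frac{1}{a + K{\left(84,D{\left(0 \cdot 5 \right)} \right)}} = \frac{1}{-2058 + \frac{-15 + \left(0 \cdot 5\right)^{2}}{-53 + 84}} = \frac{1}{-2058 + \frac{-15 + 0^{2}}{31}} = \frac{1}{-2058 + \frac{-15 + 0}{31}} = \frac{1}{-2058 + \frac{1}{31} \left(-15\right)} = \frac{1}{-2058 - \frac{15}{31}} = \frac{1}{- \frac{63813}{31}} = - \frac{31}{63813}$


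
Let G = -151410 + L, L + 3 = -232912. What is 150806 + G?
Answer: -233519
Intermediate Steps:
L = -232915 (L = -3 - 232912 = -232915)
G = -384325 (G = -151410 - 232915 = -384325)
150806 + G = 150806 - 384325 = -233519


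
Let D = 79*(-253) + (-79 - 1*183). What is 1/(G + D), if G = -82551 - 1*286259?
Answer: -1/389059 ≈ -2.5703e-6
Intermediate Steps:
D = -20249 (D = -19987 + (-79 - 183) = -19987 - 262 = -20249)
G = -368810 (G = -82551 - 286259 = -368810)
1/(G + D) = 1/(-368810 - 20249) = 1/(-389059) = -1/389059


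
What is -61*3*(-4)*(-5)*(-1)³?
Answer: 3660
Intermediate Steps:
-61*3*(-4)*(-5)*(-1)³ = -(-732)*(-5)*(-1) = -61*60*(-1) = -3660*(-1) = 3660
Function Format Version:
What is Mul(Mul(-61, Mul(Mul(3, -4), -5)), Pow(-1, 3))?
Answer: 3660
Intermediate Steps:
Mul(Mul(-61, Mul(Mul(3, -4), -5)), Pow(-1, 3)) = Mul(Mul(-61, Mul(-12, -5)), -1) = Mul(Mul(-61, 60), -1) = Mul(-3660, -1) = 3660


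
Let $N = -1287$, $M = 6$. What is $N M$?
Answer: $-7722$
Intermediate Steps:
$N M = \left(-1287\right) 6 = -7722$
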